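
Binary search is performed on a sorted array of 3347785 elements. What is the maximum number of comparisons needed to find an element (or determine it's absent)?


Binary search halves the search space each comparison:
  Step 1: search space = 3347785 -> 1673892
  Step 2: search space = 1673892 -> 836946
  Step 3: search space = 836946 -> 418473
  Step 4: search space = 418473 -> 209236
  Step 5: search space = 209236 -> 104618
  Step 6: search space = 104618 -> 52309
  Step 7: search space = 52309 -> 26154
  Step 8: search space = 26154 -> 13077
  Step 9: search space = 13077 -> 6538
  Step 10: search space = 6538 -> 3269
  Step 11: search space = 3269 -> 1634
  Step 12: search space = 1634 -> 817
  Step 13: search space = 817 -> 408
  Step 14: search space = 408 -> 204
  Step 15: search space = 204 -> 102
  Step 16: search space = 102 -> 51
  Step 17: search space = 51 -> 25
  Step 18: search space = 25 -> 12
  Step 19: search space = 12 -> 6
  Step 20: search space = 6 -> 3
  Step 21: search space = 3 -> 1
  Step 22: search space = 1 (final check)
Maximum comparisons = floor(log2(3347785)) + 1 = 21 + 1 = 22


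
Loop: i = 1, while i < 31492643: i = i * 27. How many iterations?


i multiplies by 27 each step:
i = 1 -> 27 -> 729 -> 19683 -> 531441 -> 14348907 -> 387420489 (stop)
Iterations = ceil(log_27(31492643)) = 6


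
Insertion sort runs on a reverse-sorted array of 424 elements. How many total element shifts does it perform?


Sum of shifts = 1 + 2 + 3 + ... + 423
= 424 * 423 / 2
= 179352 / 2
= 89676


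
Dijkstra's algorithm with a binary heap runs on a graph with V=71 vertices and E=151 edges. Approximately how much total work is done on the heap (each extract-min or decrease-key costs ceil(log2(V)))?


Dijkstra with a binary heap: each vertex is extracted once, each edge may relax once.
Each heap operation costs O(log V).
V + E = 71 + 151 = 222
ceil(log2(71)) = 7 (since 2^6 = 64 < 71 <= 128 = 2^7)
Total heap work = (V+E) * ceil(log2(V)) = 222 * 7 = 1554


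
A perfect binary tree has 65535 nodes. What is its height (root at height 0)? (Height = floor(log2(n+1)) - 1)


For a perfect binary tree of height h: n = 2^(h+1) - 1, so h = log2(n+1) - 1.
  n + 1 = 65536 = 2^16
  log2(65536) = 16
  height = 16 - 1 = 15


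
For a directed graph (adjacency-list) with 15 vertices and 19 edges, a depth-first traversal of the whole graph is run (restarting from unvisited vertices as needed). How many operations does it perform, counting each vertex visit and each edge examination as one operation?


A full DFS traversal visits each vertex once and examines each edge once.
V = 15
E = 19
Sum = 15 + 19 = 34


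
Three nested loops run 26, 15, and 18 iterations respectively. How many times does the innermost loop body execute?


Loop 1 (outermost): 26 iterations
Loop 2 (middle): 15 iterations per outer
Loop 3 (innermost): 18 iterations per middle
Total = 26 * 15 * 18 = 7020


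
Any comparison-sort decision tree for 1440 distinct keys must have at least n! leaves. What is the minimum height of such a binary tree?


A binary decision tree of height h has at most 2^h leaves and needs at least n! of them, so h >= ceil(log2(n!)).
1440! is far too large to multiply out, so use Stirling's series:
  ln(n!) ~ n ln n - n + (1/2) ln(2 pi n) + 1/(12n)  (error below 1/(360 n^3), negligible here)
  ln(1440) = 7.2723984
  n ln n = 1440 * 7.2723984 = 10472.2537
  (1/2) ln(2 pi * 1440) = (1/2) ln(9047.7868) = 4.5551
  1/(12*1440) = 0.0001
  ln(1440!) ~ 10472.2537 - 1440 + 4.5551 + 0.0001 = 9036.8089
Convert to base 2: log2(1440!) = 9036.8089 / ln 2 = 9036.8089 / 0.69314718 = 13037.3594
ceil(13037.3594) = 13038


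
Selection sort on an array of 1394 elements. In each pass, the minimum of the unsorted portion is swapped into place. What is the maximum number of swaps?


Selection sort performs one swap per pass:
  Pass 1: find min in positions 0 to 1393, swap with position 0
  Pass 2: find min in positions 1 to 1393, swap with position 1
  Pass 3: find min in positions 2 to 1393, swap with position 2
  Pass 4: find min in positions 3 to 1393, swap with position 3
  Pass 5: find min in positions 4 to 1393, swap with position 4
  ... (1388 more passes)
Total passes (and swaps) = n - 1 = 1394 - 1 = 1393


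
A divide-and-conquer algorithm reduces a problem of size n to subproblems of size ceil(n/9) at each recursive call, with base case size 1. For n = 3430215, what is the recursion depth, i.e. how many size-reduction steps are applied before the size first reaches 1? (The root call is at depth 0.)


Each step divides the size by 9 (rounding up); after k steps the size is ceil(n/9^k), which equals 1 exactly when 9^k >= n.
So the depth is the smallest k with 9^k >= 3430215, i.e. ceil(log_9(3430215)).
9^6 = 531441 < 3430215 <= 4782969 = 9^7
Recursion depth = 7


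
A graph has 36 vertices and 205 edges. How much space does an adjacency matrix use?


Adjacency matrix: V x V grid of entries
Space = V^2 = 36^2 = 36 * 36 = 1296


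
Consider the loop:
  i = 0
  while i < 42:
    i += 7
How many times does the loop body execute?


Starting at i = 0, each iteration adds 7.
Iterations until i >= 42:
  Iteration 1: i = 0 -> i = 7
  Iteration 2: i = 7 -> i = 14
  Iteration 3: i = 14 -> i = 21
  Iteration 4: i = 21 -> i = 28
  Iteration 5: i = 28 -> i = 35
  Iteration 6: i = 35 -> i = 42
Total iterations = ceil(42/7) = 6


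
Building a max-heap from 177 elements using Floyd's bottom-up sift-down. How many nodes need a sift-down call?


In a heap of 177 elements (0-indexed array):
  Last element index: 176
  Parent of last element: floor((176 - 1) / 2) = 87
  Internal nodes: indices 0 to 87
  Count = floor(177/2) = 88


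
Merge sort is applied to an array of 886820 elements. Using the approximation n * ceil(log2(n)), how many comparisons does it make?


Merge sort divides the array into halves recursively.
Number of levels = ceil(log2(886820)) = 20
At each level, approximately n = 886820 comparisons are needed for merging.
Total comparisons ~ n * ceil(log2(n)) = 886820 * 20 = 17736400


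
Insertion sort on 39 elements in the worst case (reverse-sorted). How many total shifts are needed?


In the worst case (reverse-sorted), each element shifts past all previous:
  Element 1: 1 shifts
  Element 2: 2 shifts
  Element 3: 3 shifts
  Element 4: 4 shifts
  Element 5: 5 shifts
  ...
  Element 38: 38 shifts
Total = 1 + 2 + ... + 38
= 39*(39-1)/2 = 741


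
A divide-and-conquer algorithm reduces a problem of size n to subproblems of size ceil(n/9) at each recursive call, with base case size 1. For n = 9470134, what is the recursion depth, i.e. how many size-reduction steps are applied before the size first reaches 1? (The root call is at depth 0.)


Each step divides the size by 9 (rounding up); after k steps the size is ceil(n/9^k), which equals 1 exactly when 9^k >= n.
So the depth is the smallest k with 9^k >= 9470134, i.e. ceil(log_9(9470134)).
9^7 = 4782969 < 9470134 <= 43046721 = 9^8
Recursion depth = 8


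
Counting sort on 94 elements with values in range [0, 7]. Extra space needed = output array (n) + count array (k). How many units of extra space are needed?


Output array size: 94 (to store sorted result)
Count array size: 8 (one slot per possible value, range 0 to 7)
Total extra space = 94 + 8 = 102


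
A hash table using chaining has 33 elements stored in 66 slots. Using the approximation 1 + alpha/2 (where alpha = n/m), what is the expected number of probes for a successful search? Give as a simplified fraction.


Load factor alpha = n/m = 33/66
Expected probes = 1 + alpha/2 = 1 + 33/(2*66)
= 1 + 33/132
= 132/132 + 33/132
= 165/132
Simplify: 5/4


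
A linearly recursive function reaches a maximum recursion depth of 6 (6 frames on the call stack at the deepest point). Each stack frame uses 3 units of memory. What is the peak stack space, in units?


Maximum recursion depth = 6 frames
Memory per frame = 3 units
Total stack space = depth * frame_size
= 6 * 3 = 18


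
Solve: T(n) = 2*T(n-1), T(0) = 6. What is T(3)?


Unrolling:
T(3) = 2*T(2) = 2^2*T(1) = ... = 2^3*T(0)
= 2^3 * 6
= 8 * 6 = 48


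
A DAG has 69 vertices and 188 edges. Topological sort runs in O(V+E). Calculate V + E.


V = 69 (vertex processing)
E = 188 (edge processing)
V + E = 69 + 188 = 257


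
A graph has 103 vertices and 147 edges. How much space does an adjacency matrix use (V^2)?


Adjacency matrix: V x V grid of entries
Space = V^2 = 103^2 = 103 * 103 = 10609


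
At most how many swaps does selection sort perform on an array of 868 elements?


Each of the 867 passes places one element in its final position.
Pass 1: swap minimum into position 0
Pass 2: swap minimum of remaining into position 1
...
Pass 867: last two elements, one swap
Maximum swaps = 868 - 1 = 867


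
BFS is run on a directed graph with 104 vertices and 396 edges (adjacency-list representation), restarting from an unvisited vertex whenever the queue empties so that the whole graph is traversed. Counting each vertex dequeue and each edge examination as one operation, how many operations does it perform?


A full BFS traversal dequeues each vertex exactly once and examines each directed edge exactly once.
V = 104 (vertex processing cost)
E = 396 (edge examination cost)
Total operations proportional to V + E = 104 + 396 = 500


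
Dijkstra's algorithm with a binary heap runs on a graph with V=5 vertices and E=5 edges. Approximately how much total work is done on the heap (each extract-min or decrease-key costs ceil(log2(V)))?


Dijkstra with a binary heap: each vertex is extracted once, each edge may relax once.
Each heap operation costs O(log V).
V + E = 5 + 5 = 10
ceil(log2(5)) = 3 (since 2^2 = 4 < 5 <= 8 = 2^3)
Total heap work = (V+E) * ceil(log2(V)) = 10 * 3 = 30


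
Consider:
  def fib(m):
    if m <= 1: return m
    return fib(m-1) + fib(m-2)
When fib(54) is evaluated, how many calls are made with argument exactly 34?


Let N(m) = number of times fib(m) is called while evaluating fib(54).
N(54) = 1 (the initial call).
N(53) = 1 (only fib(54) calls it).
For 1 <= m <= 52: fib(m) is called by fib(m+1) and fib(m+2), so
  N(m) = N(m+1) + N(m+2).
fib(0) is called only by fib(2), so N(0) = N(2).
Walk down from m=54:
  N(54)=1, N(53)=1, N(52)=2, N(51)=3, N(50)=5, N(49)=8, N(48)=13, N(47)=21, N(46)=34, N(45)=55, N(44)=89, N(43)=144, N(42)=233, N(41)=377, N(40)=610, N(39)=987, N(38)=1597, N(37)=2584, N(36)=4181, N(35)=6765, N(34)=10946
N(34) = 10946


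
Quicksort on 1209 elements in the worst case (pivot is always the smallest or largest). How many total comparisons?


In the worst case, each partition step picks the worst pivot:
  Partition 1: 1208 comparisons (n-1 elements to compare)
  Partition 2: 1207 comparisons
  Partition 3: 1206 comparisons
  Partition 4: 1205 comparisons
  Partition 5: 1204 comparisons
  ...
  Last partition: 0 comparisons
Total = (n-1) + (n-2) + ... + 1 + 0 = n*(n-1)/2
= 1209*1208/2 = 730236


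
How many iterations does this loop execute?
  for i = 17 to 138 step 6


The loop variable i takes values starting at 17 and increments by 6 each iteration.
Sequence: i = 17, 23, 29, 35, 41, 47, 53, 59, 65, ...
The upper bound 138 is inclusive, so the count is floor((last - first) / step) + 1:
floor((138 - 17) / 6) + 1 = floor(121/6) + 1 = 20 + 1 = 21


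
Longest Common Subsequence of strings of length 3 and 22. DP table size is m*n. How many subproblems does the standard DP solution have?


DP table indexed by positions in both strings.
First string: 3 positions
Second string: 22 positions
Total = 3 * 22 = 66


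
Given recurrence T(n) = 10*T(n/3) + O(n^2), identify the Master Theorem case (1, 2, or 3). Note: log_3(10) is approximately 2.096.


Master Theorem parameters: a=10, b=3, c=2
log_b(a) = 2.096
Compare b^c with a: 3^2 = 9 < 10, so c < log_b(a).
Comparing c=2 vs log_b(a)=2.096:
2 < 2.096 => Case 1
Result: T(n) = O(n^(log_3 10)) ~ O(n^2.096)
Master Theorem case = 1


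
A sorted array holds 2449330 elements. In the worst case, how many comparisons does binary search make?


Halving sequence: 2449330 -> 1224665 -> 612332 -> 306166 -> 153083 -> 76541 -> 38270 -> 19135 -> 9567 -> 4783 -> 2391 -> 1195 -> 597 -> 298 -> 149 -> 74 -> 37 -> 18 -> 9 -> 4 -> 2 -> 1
Number of halvings = 21
Max comparisons = 21 + 1 = 22


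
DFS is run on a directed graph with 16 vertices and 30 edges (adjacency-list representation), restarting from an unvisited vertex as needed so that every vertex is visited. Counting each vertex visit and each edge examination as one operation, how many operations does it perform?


A full DFS traversal processes each vertex exactly once (push/pop on stack).
Each directed edge is examined once.
V = 16, E = 30
V + E = 46


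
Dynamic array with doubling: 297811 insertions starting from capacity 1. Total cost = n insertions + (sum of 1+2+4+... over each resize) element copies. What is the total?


n = 297811
Insertion costs: 297811
Resizes copy 1, 2, 4, ... up to the largest power of 2 that is <= n-1 = 297810, i.e. 262144.
Copy costs = 1 + 2 + 4 + 8 + 16 + 32 + 64 + 128 + 256 + 512 + 1024 + 2048 + 4096 + 8192 + 16384 + 32768 + 65536 + 131072 + 262144 = 524287
Total = 297811 + 524287 = 822098


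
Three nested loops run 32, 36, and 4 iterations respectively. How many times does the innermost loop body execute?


Loop 1 (outermost): 32 iterations
Loop 2 (middle): 36 iterations per outer
Loop 3 (innermost): 4 iterations per middle
Total = 32 * 36 * 4 = 4608


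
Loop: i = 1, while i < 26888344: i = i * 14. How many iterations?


i multiplies by 14 each step:
i = 1 -> 14 -> 196 -> 2744 -> 38416 -> 537824 -> 7529536 -> 105413504 (stop)
Iterations = ceil(log_14(26888344)) = 7


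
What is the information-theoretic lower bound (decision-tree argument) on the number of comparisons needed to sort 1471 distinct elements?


A binary decision tree of height h has at most 2^h leaves and needs at least n! of them, so h >= ceil(log2(n!)).
1471! is far too large to multiply out, so use Stirling's series:
  ln(n!) ~ n ln n - n + (1/2) ln(2 pi n) + 1/(12n)  (error below 1/(360 n^3), negligible here)
  ln(1471) = 7.2936977
  n ln n = 1471 * 7.2936977 = 10729.0293
  (1/2) ln(2 pi * 1471) = (1/2) ln(9242.5656) = 4.5658
  1/(12*1471) = 0.0001
  ln(1471!) ~ 10729.0293 - 1471 + 4.5658 + 0.0001 = 9262.5952
Convert to base 2: log2(1471!) = 9262.5952 / ln 2 = 9262.5952 / 0.69314718 = 13363.1002
ceil(13363.1002) = 13364


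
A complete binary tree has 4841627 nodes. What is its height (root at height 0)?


In a complete binary tree, level k holds nodes 2^k .. 2^(k+1)-1 (1-indexed).
Height = floor(log2(n)) = floor(log2(4841627)) = 22
Check: 2^22 = 4194304 <= 4841627 < 8388608 = 2^23


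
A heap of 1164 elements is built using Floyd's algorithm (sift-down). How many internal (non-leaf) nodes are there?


Leaf nodes occupy roughly half the array.
Sift-down is called for each internal node, starting from the last one.
Internal nodes = floor(n/2) = floor(1164/2) = 582


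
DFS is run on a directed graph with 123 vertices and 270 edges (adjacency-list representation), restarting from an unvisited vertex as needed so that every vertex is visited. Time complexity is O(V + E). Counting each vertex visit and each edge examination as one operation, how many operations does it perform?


A full DFS traversal processes each vertex exactly once (push/pop on stack).
Each directed edge is examined once.
V = 123, E = 270
V + E = 393


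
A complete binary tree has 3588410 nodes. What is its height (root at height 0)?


In a complete binary tree, level k holds nodes 2^k .. 2^(k+1)-1 (1-indexed).
Height = floor(log2(n)) = floor(log2(3588410)) = 21
Check: 2^21 = 2097152 <= 3588410 < 4194304 = 2^22


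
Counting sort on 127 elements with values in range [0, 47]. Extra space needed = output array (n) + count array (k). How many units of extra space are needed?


Output array size: 127 (to store sorted result)
Count array size: 48 (one slot per possible value, range 0 to 47)
Total extra space = 127 + 48 = 175


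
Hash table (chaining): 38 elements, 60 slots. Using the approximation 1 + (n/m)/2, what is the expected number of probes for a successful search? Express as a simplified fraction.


Computing expected probes:
alpha = 38/60
= 1 + alpha/2
= 1 + 38/(2*60)
= (2*60 + 38) / (2*60)
= 158/120 = 79/60


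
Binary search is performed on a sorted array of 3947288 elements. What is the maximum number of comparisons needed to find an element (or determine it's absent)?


Binary search halves the search space each comparison:
  Step 1: search space = 3947288 -> 1973644
  Step 2: search space = 1973644 -> 986822
  Step 3: search space = 986822 -> 493411
  Step 4: search space = 493411 -> 246705
  Step 5: search space = 246705 -> 123352
  Step 6: search space = 123352 -> 61676
  Step 7: search space = 61676 -> 30838
  Step 8: search space = 30838 -> 15419
  Step 9: search space = 15419 -> 7709
  Step 10: search space = 7709 -> 3854
  Step 11: search space = 3854 -> 1927
  Step 12: search space = 1927 -> 963
  Step 13: search space = 963 -> 481
  Step 14: search space = 481 -> 240
  Step 15: search space = 240 -> 120
  Step 16: search space = 120 -> 60
  Step 17: search space = 60 -> 30
  Step 18: search space = 30 -> 15
  Step 19: search space = 15 -> 7
  Step 20: search space = 7 -> 3
  Step 21: search space = 3 -> 1
  Step 22: search space = 1 (final check)
Maximum comparisons = floor(log2(3947288)) + 1 = 21 + 1 = 22


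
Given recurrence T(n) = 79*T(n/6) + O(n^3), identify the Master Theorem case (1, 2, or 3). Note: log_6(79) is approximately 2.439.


Master Theorem parameters: a=79, b=6, c=3
log_b(a) = 2.439
Compare b^c with a: 6^3 = 216 > 79, so c > log_b(a).
Comparing c=3 vs log_b(a)=2.439:
3 > 2.439 => Case 3
Result: T(n) = O(n^3)
Master Theorem case = 3


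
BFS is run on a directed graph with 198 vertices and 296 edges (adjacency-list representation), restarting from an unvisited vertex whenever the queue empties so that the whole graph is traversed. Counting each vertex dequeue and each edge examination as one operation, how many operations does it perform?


A full BFS traversal dequeues each vertex exactly once and examines each directed edge exactly once.
V = 198 (vertex processing cost)
E = 296 (edge examination cost)
Total operations proportional to V + E = 198 + 296 = 494


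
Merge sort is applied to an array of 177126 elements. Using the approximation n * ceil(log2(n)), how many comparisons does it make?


Merge sort divides the array into halves recursively.
Number of levels = ceil(log2(177126)) = 18
At each level, approximately n = 177126 comparisons are needed for merging.
Total comparisons ~ n * ceil(log2(n)) = 177126 * 18 = 3188268


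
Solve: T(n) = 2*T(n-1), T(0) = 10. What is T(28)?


Unrolling:
T(28) = 2*T(27) = 2^2*T(26) = ... = 2^28*T(0)
= 2^28 * 10
= 268435456 * 10 = 2684354560


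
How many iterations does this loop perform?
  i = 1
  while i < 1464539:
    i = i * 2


The loop variable doubles each iteration:
i = 1 -> 2 -> 4 -> 8 -> 16 -> 32 -> 64 -> 128 -> 256 -> 512 -> 1024 -> 2048 -> 4096 -> 8192 -> 16384 -> 32768 -> 65536 -> 131072 -> 262144 -> 524288 -> 1048576 -> 2097152 (stop, 2097152 >= 1464539)
Number of doublings = ceil(log2(1464539)) = 21


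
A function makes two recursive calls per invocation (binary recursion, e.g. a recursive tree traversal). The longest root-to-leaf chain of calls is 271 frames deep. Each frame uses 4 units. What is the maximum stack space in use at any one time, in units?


Binary recursion: the two calls run one after the other, so only one root-to-leaf chain of frames is on the stack at a time.
Maximum depth (longest chain) = 271 frames
Each frame = 4 units
Max stack space = 271 * 4 = 1084


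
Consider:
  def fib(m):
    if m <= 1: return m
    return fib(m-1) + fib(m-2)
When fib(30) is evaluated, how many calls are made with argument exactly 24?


Let N(m) = number of times fib(m) is called while evaluating fib(30).
N(30) = 1 (the initial call).
N(29) = 1 (only fib(30) calls it).
For 1 <= m <= 28: fib(m) is called by fib(m+1) and fib(m+2), so
  N(m) = N(m+1) + N(m+2).
fib(0) is called only by fib(2), so N(0) = N(2).
Walk down from m=30:
  N(30)=1, N(29)=1, N(28)=2, N(27)=3, N(26)=5, N(25)=8, N(24)=13
N(24) = 13


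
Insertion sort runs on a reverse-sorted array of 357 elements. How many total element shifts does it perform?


Sum of shifts = 1 + 2 + 3 + ... + 356
= 357 * 356 / 2
= 127092 / 2
= 63546


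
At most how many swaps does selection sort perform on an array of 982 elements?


Each of the 981 passes places one element in its final position.
Pass 1: swap minimum into position 0
Pass 2: swap minimum of remaining into position 1
...
Pass 981: last two elements, one swap
Maximum swaps = 982 - 1 = 981


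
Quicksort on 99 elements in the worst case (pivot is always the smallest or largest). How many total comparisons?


In the worst case, each partition step picks the worst pivot:
  Partition 1: 98 comparisons (n-1 elements to compare)
  Partition 2: 97 comparisons
  Partition 3: 96 comparisons
  Partition 4: 95 comparisons
  Partition 5: 94 comparisons
  ...
  Last partition: 0 comparisons
Total = (n-1) + (n-2) + ... + 1 + 0 = n*(n-1)/2
= 99*98/2 = 4851


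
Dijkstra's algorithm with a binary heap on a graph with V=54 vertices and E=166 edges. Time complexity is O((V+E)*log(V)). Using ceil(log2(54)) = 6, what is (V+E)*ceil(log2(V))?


Dijkstra with a binary heap: each vertex is extracted once, each edge may relax once.
Each heap operation costs O(log V).
V + E = 54 + 166 = 220
ceil(log2(54)) = 6 (since 2^5 = 32 < 54 <= 64 = 2^6)
Total heap work = (V+E) * ceil(log2(V)) = 220 * 6 = 1320


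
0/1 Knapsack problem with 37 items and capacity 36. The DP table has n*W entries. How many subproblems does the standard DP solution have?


The DP table is indexed by (item, capacity).
Rows: 37 items
Columns: 36 capacity values (1 to W)
Total subproblems = 37 * 36 = 1332


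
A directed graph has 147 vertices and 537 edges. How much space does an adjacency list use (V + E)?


Adjacency list: one list head per vertex + one entry per edge
Vertex heads: 147
Edge entries: 537
Total = 147 + 537 = 684


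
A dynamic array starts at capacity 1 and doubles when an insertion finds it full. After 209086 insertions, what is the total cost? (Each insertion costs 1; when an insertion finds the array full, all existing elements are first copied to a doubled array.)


Insertion cost: 209086 (one per element)
Resizes occur just before inserting elements 2, 3, 5, 9, ...
Elements copied at each resize: 1 + 2 + 4 + 8 + 16 + 32 + 64 + 128 + 256 + 512 + 1024 + 2048 + 4096 + 8192 + 16384 + 32768 + 65536 + 131072
Sum of copies = 262143 (geometric series: 2^k - 1)
Total = 209086 + 262143 = 471229


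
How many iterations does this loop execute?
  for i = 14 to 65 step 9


The loop variable i takes values starting at 14 and increments by 9 each iteration.
Sequence: i = 14, 23, 32, 41, 50, 59
The upper bound 65 is inclusive, so the count is floor((last - first) / step) + 1:
floor((65 - 14) / 9) + 1 = floor(51/9) + 1 = 5 + 1 = 6


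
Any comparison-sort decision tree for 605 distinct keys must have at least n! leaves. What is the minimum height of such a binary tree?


A binary decision tree of height h has at most 2^h leaves and needs at least n! of them, so h >= ceil(log2(n!)).
605! is far too large to multiply out, so use Stirling's series:
  ln(n!) ~ n ln n - n + (1/2) ln(2 pi n) + 1/(12n)  (error below 1/(360 n^3), negligible here)
  ln(605) = 6.4052285
  n ln n = 605 * 6.4052285 = 3875.1632
  (1/2) ln(2 pi * 605) = (1/2) ln(3801.3271) = 4.1216
  1/(12*605) = 0.0001
  ln(605!) ~ 3875.1632 - 605 + 4.1216 + 0.0001 = 3274.2849
Convert to base 2: log2(605!) = 3274.2849 / ln 2 = 3274.2849 / 0.69314718 = 4723.7946
ceil(4723.7946) = 4724


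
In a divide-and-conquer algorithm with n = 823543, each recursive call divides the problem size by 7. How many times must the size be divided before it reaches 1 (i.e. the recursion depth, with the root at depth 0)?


Number of divisions = log_7(823543)
Sizes: 823543 -> 117649 -> 16807 -> 2401 -> 343 -> 49 -> 7 -> 1 (7 divisions)
Recursion depth = 7


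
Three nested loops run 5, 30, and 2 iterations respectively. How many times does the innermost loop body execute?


Loop 1 (outermost): 5 iterations
Loop 2 (middle): 30 iterations per outer
Loop 3 (innermost): 2 iterations per middle
Total = 5 * 30 * 2 = 300


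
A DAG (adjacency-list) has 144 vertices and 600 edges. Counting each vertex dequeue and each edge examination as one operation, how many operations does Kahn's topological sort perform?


V = 144 (vertex processing)
E = 600 (edge processing)
V + E = 144 + 600 = 744


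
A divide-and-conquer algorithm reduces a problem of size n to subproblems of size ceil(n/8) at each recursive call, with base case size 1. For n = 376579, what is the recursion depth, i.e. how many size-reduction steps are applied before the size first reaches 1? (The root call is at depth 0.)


Each step divides the size by 8 (rounding up); after k steps the size is ceil(n/8^k), which equals 1 exactly when 8^k >= n.
So the depth is the smallest k with 8^k >= 376579, i.e. ceil(log_8(376579)).
8^6 = 262144 < 376579 <= 2097152 = 8^7
Recursion depth = 7


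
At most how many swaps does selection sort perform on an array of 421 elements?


Each of the 420 passes places one element in its final position.
Pass 1: swap minimum into position 0
Pass 2: swap minimum of remaining into position 1
...
Pass 420: last two elements, one swap
Maximum swaps = 421 - 1 = 420


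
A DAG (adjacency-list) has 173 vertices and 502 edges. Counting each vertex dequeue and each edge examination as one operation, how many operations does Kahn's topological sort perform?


V = 173 (vertex processing)
E = 502 (edge processing)
V + E = 173 + 502 = 675


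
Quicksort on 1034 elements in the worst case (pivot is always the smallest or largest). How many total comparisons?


In the worst case, each partition step picks the worst pivot:
  Partition 1: 1033 comparisons (n-1 elements to compare)
  Partition 2: 1032 comparisons
  Partition 3: 1031 comparisons
  Partition 4: 1030 comparisons
  Partition 5: 1029 comparisons
  ...
  Last partition: 0 comparisons
Total = (n-1) + (n-2) + ... + 1 + 0 = n*(n-1)/2
= 1034*1033/2 = 534061


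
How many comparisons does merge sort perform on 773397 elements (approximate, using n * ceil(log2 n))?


Recursion depth: ceil(log2(773397)) = 20
Each recursion level merges n = 773397 elements
Total = 773397 * 20 = 15467940


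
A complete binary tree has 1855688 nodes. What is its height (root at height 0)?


In a complete binary tree, level k holds nodes 2^k .. 2^(k+1)-1 (1-indexed).
Height = floor(log2(n)) = floor(log2(1855688)) = 20
Check: 2^20 = 1048576 <= 1855688 < 2097152 = 2^21


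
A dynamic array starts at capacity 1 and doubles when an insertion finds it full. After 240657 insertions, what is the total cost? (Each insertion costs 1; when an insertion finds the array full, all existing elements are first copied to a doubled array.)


Insertion cost: 240657 (one per element)
Resizes occur just before inserting elements 2, 3, 5, 9, ...
Elements copied at each resize: 1 + 2 + 4 + 8 + 16 + 32 + 64 + 128 + 256 + 512 + 1024 + 2048 + 4096 + 8192 + 16384 + 32768 + 65536 + 131072
Sum of copies = 262143 (geometric series: 2^k - 1)
Total = 240657 + 262143 = 502800


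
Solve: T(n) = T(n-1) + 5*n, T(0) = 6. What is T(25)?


Expanding the recurrence:
T(25) = T(24) + 5*25
       = T(23) + 5*24 + 5*25
       ...
       = T(0) + 5*(1 + 2 + ... + 25)
       = 6 + 5 * 25*26/2
       = 6 + 5 * 325
       = 6 + 1625 = 1631


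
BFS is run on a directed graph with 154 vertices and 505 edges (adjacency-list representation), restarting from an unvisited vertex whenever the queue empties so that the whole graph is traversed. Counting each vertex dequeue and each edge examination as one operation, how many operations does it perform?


A full BFS traversal dequeues each vertex exactly once and examines each directed edge exactly once.
V = 154 (vertex processing cost)
E = 505 (edge examination cost)
Total operations proportional to V + E = 154 + 505 = 659


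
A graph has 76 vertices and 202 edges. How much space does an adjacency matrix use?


Adjacency matrix: V x V grid of entries
Space = V^2 = 76^2 = 76 * 76 = 5776


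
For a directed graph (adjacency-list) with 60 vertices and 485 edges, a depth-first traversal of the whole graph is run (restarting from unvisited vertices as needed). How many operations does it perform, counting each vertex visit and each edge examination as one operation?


A full DFS traversal visits each vertex once and examines each edge once.
V = 60
E = 485
Sum = 60 + 485 = 545


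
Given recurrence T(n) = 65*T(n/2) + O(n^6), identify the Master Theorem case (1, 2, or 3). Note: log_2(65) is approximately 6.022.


Master Theorem parameters: a=65, b=2, c=6
log_b(a) = 6.022
Compare b^c with a: 2^6 = 64 < 65, so c < log_b(a).
Comparing c=6 vs log_b(a)=6.022:
6 < 6.022 => Case 1
Result: T(n) = O(n^(log_2 65)) ~ O(n^6.022)
Master Theorem case = 1


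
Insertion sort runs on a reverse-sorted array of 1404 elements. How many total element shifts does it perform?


Sum of shifts = 1 + 2 + 3 + ... + 1403
= 1404 * 1403 / 2
= 1969812 / 2
= 984906


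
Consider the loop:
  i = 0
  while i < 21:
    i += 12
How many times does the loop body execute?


Starting at i = 0, each iteration adds 12.
Iterations until i >= 21:
  Iteration 1: i = 0 -> i = 12
  Iteration 2: i = 12 -> i = 24
Total iterations = ceil(21/12) = 2


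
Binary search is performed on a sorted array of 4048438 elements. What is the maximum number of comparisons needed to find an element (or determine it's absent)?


Binary search halves the search space each comparison:
  Step 1: search space = 4048438 -> 2024219
  Step 2: search space = 2024219 -> 1012109
  Step 3: search space = 1012109 -> 506054
  Step 4: search space = 506054 -> 253027
  Step 5: search space = 253027 -> 126513
  Step 6: search space = 126513 -> 63256
  Step 7: search space = 63256 -> 31628
  Step 8: search space = 31628 -> 15814
  Step 9: search space = 15814 -> 7907
  Step 10: search space = 7907 -> 3953
  Step 11: search space = 3953 -> 1976
  Step 12: search space = 1976 -> 988
  Step 13: search space = 988 -> 494
  Step 14: search space = 494 -> 247
  Step 15: search space = 247 -> 123
  Step 16: search space = 123 -> 61
  Step 17: search space = 61 -> 30
  Step 18: search space = 30 -> 15
  Step 19: search space = 15 -> 7
  Step 20: search space = 7 -> 3
  Step 21: search space = 3 -> 1
  Step 22: search space = 1 (final check)
Maximum comparisons = floor(log2(4048438)) + 1 = 21 + 1 = 22


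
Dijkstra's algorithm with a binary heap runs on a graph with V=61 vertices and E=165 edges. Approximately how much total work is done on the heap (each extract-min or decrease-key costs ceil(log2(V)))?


Dijkstra with a binary heap: each vertex is extracted once, each edge may relax once.
Each heap operation costs O(log V).
V + E = 61 + 165 = 226
ceil(log2(61)) = 6 (since 2^5 = 32 < 61 <= 64 = 2^6)
Total heap work = (V+E) * ceil(log2(V)) = 226 * 6 = 1356


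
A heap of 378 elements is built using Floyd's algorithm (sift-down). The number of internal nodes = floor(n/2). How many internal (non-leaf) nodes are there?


Leaf nodes occupy roughly half the array.
Sift-down is called for each internal node, starting from the last one.
Internal nodes = floor(n/2) = floor(378/2) = 189


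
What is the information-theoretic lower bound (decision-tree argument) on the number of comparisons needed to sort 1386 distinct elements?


A binary decision tree of height h has at most 2^h leaves and needs at least n! of them, so h >= ceil(log2(n!)).
1386! is far too large to multiply out, so use Stirling's series:
  ln(n!) ~ n ln n - n + (1/2) ln(2 pi n) + 1/(12n)  (error below 1/(360 n^3), negligible here)
  ln(1386) = 7.2341772
  n ln n = 1386 * 7.2341772 = 10026.5696
  (1/2) ln(2 pi * 1386) = (1/2) ln(8708.4948) = 4.5360
  1/(12*1386) = 0.0001
  ln(1386!) ~ 10026.5696 - 1386 + 4.5360 + 0.0001 = 8645.1057
Convert to base 2: log2(1386!) = 8645.1057 / ln 2 = 8645.1057 / 0.69314718 = 12472.2511
ceil(12472.2511) = 12473


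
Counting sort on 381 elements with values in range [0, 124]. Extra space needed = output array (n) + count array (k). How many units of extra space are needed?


Output array size: 381 (to store sorted result)
Count array size: 125 (one slot per possible value, range 0 to 124)
Total extra space = 381 + 125 = 506


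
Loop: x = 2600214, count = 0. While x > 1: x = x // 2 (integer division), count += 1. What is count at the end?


The variable x halves each step:
x = 2600214 -> 1300107 -> 650053 -> 325026 -> 162513 -> 81256 -> 40628 -> 20314 -> 10157 -> 5078 -> 2539 -> 1269 -> 634 -> 317 -> 158 -> 79 -> 39 -> 19 -> 9 -> 4 -> 2 -> 1
Number of halvings = floor(log2(2600214)) = 21


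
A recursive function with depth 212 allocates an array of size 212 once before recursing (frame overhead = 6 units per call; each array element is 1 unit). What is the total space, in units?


Array allocation: 212 units (allocated once)
Stack frames: 212 deep * 6 per frame = 1272 units
Total = 212 + 1272 = 1484


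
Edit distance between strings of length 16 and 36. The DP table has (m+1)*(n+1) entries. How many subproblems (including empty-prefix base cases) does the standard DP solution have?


The table includes base cases (empty prefixes).
Rows: (m+1) = 17
Columns: (n+1) = 37
Total = 17 * 37 = 629


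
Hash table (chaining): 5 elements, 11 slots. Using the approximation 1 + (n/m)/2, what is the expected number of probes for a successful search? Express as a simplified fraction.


Computing expected probes:
alpha = 5/11
= 1 + alpha/2
= 1 + 5/(2*11)
= (2*11 + 5) / (2*11)
= 27/22


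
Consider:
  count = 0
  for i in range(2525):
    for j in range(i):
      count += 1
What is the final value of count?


For each i, the inner loop runs i times:
  i=0: inner runs 0 times
  i=1: inner runs 1 time
  i=2: inner runs 2 times
  i=3: inner runs 3 times
  i=4: inner runs 4 times
  i=5: inner runs 5 times
  i=6: inner runs 6 times
  i=7: inner runs 7 times
  ...
Total = 0 + 1 + 2 + ... + 2524 = 2525*(2525-1)/2 = 3186550


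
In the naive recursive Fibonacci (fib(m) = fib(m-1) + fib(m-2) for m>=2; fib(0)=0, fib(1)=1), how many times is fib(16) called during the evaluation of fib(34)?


Let N(m) = number of times fib(m) is called while evaluating fib(34).
N(34) = 1 (the initial call).
N(33) = 1 (only fib(34) calls it).
For 1 <= m <= 32: fib(m) is called by fib(m+1) and fib(m+2), so
  N(m) = N(m+1) + N(m+2).
fib(0) is called only by fib(2), so N(0) = N(2).
Walk down from m=34:
  N(34)=1, N(33)=1, N(32)=2, N(31)=3, N(30)=5, N(29)=8, N(28)=13, N(27)=21, N(26)=34, N(25)=55, N(24)=89, N(23)=144, N(22)=233, N(21)=377, N(20)=610, N(19)=987, N(18)=1597, N(17)=2584, N(16)=4181
N(16) = 4181


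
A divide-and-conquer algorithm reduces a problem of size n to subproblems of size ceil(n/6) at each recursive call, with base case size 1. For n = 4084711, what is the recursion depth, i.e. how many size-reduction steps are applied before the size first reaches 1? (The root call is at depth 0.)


Each step divides the size by 6 (rounding up); after k steps the size is ceil(n/6^k), which equals 1 exactly when 6^k >= n.
So the depth is the smallest k with 6^k >= 4084711, i.e. ceil(log_6(4084711)).
6^8 = 1679616 < 4084711 <= 10077696 = 6^9
Recursion depth = 9


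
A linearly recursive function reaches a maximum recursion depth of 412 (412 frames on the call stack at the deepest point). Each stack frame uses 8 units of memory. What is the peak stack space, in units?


Maximum recursion depth = 412 frames
Memory per frame = 8 units
Total stack space = depth * frame_size
= 412 * 8 = 3296


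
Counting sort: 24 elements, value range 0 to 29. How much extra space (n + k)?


n = 24 (output array)
k = 30 (count array for 30 distinct values)
Extra space = 24 + 30 = 54


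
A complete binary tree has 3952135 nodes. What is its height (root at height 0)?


In a complete binary tree, level k holds nodes 2^k .. 2^(k+1)-1 (1-indexed).
Height = floor(log2(n)) = floor(log2(3952135)) = 21
Check: 2^21 = 2097152 <= 3952135 < 4194304 = 2^22


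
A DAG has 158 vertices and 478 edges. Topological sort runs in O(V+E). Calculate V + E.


V = 158 (vertex processing)
E = 478 (edge processing)
V + E = 158 + 478 = 636


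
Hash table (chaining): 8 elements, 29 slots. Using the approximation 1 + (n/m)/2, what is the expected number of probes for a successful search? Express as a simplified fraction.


Computing expected probes:
alpha = 8/29
= 1 + alpha/2
= 1 + 8/(2*29)
= (2*29 + 8) / (2*29)
= 66/58 = 33/29


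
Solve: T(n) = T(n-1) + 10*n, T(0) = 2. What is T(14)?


Expanding the recurrence:
T(14) = T(13) + 10*14
       = T(12) + 10*13 + 10*14
       ...
       = T(0) + 10*(1 + 2 + ... + 14)
       = 2 + 10 * 14*15/2
       = 2 + 10 * 105
       = 2 + 1050 = 1052


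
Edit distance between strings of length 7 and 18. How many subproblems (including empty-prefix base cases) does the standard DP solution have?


The table includes base cases (empty prefixes).
Rows: (m+1) = 8
Columns: (n+1) = 19
Total = 8 * 19 = 152


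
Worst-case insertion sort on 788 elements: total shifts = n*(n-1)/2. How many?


Sum of shifts = 1 + 2 + 3 + ... + 787
= 788 * 787 / 2
= 620156 / 2
= 310078


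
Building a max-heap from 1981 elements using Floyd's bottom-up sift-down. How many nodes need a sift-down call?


In a heap of 1981 elements (0-indexed array):
  Last element index: 1980
  Parent of last element: floor((1980 - 1) / 2) = 989
  Internal nodes: indices 0 to 989
  Count = floor(1981/2) = 990


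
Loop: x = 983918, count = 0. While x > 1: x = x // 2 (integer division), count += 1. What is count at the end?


The variable x halves each step:
x = 983918 -> 491959 -> 245979 -> 122989 -> 61494 -> 30747 -> 15373 -> 7686 -> 3843 -> 1921 -> 960 -> 480 -> 240 -> 120 -> 60 -> 30 -> 15 -> 7 -> 3 -> 1
Number of halvings = floor(log2(983918)) = 19


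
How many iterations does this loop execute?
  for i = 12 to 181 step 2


The loop variable i takes values starting at 12 and increments by 2 each iteration.
Sequence: i = 12, 14, 16, 18, 20, 22, 24, 26, 28, ...
The upper bound 181 is inclusive, so the count is floor((last - first) / step) + 1:
floor((181 - 12) / 2) + 1 = floor(169/2) + 1 = 84 + 1 = 85


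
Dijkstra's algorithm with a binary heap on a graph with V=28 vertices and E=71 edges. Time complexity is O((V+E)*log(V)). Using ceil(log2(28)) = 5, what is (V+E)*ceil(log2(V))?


Dijkstra with a binary heap: each vertex is extracted once, each edge may relax once.
Each heap operation costs O(log V).
V + E = 28 + 71 = 99
ceil(log2(28)) = 5 (since 2^4 = 16 < 28 <= 32 = 2^5)
Total heap work = (V+E) * ceil(log2(V)) = 99 * 5 = 495


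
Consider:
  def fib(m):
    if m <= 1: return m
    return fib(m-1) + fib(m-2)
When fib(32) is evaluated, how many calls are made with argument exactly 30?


Let N(m) = number of times fib(m) is called while evaluating fib(32).
N(32) = 1 (the initial call).
N(31) = 1 (only fib(32) calls it).
For 1 <= m <= 30: fib(m) is called by fib(m+1) and fib(m+2), so
  N(m) = N(m+1) + N(m+2).
fib(0) is called only by fib(2), so N(0) = N(2).
Walk down from m=32:
  N(32)=1, N(31)=1, N(30)=2
N(30) = 2


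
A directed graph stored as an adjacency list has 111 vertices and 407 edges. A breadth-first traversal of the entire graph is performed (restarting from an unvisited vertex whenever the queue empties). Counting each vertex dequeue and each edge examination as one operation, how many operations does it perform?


A full BFS traversal dequeues each vertex once and examines each edge once.
Vertex visits: 111
Edge visits: 407
V + E = 111 + 407 = 518
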